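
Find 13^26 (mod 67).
Using repeated squaring. 26 = 16 + 8 + 2 (binary 11010). Repeated squaring mod 67: 13^1 ≡ 13; 13^2 ≡ 13² = 169 ≡ 35; 13^4 ≡ 35² = 1225 ≡ 19; 13^8 ≡ 19² = 361 ≡ 26; 13^16 ≡ 26² = 676 ≡ 6. Multiply: 13^26 = 13^16 × 13^8 × 13^2 ≡ 6 × 26 × 35 (mod 67): 6 × 26 = 156 ≡ 22; 22 × 35 = 770 ≡ 33. So 13^26 ≡ 33 (mod 67).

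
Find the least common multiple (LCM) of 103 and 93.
9579

First find GCD(103, 93) using the Euclidean algorithm:
103 = 1 × 93 + 10
93 = 9 × 10 + 3
10 = 3 × 3 + 1
3 = 3 × 1 + 0
GCD(103, 93) = 1

LCM formula: LCM(a, b) = (a × b) / GCD(a, b)
LCM(103, 93) = (103 × 93) / 1
LCM(103, 93) = 9579 / 1
LCM(103, 93) = 9579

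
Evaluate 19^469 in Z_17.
Using Fermat: 19^{16} ≡ 1 (mod 17). 469 ≡ 5 (mod 16). So 19^{469} ≡ 19^{5} ≡ 15 (mod 17)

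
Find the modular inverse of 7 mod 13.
7^(-1) ≡ 2 (mod 13). Verification: 7 × 2 = 14 ≡ 1 (mod 13)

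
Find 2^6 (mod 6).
6 = 4 + 2 (binary 110). Repeated squaring mod 6: 2^1 ≡ 2; 2^2 ≡ 2² = 4 ≡ 4; 2^4 ≡ 4² = 16 ≡ 4. Multiply: 2^6 = 2^4 × 2^2 ≡ 4 × 4 (mod 6): 4 × 4 = 16 ≡ 4. So 2^6 ≡ 4 (mod 6).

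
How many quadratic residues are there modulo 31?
For prime 31, there are (p-1)/2 = (31-1)/2 = 15 quadratic residues (excluding 0).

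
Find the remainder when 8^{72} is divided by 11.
By Fermat: 8^{10} ≡ 1 (mod 11). 72 = 7×10 + 2. So 8^{72} ≡ 8^{2} ≡ 9 (mod 11)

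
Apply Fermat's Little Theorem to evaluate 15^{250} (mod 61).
13

By Fermat's Little Theorem, a^(p-1) ≡ 1 (mod p) for prime p and gcd(a, p) = 1
Here p = 61, so 15^60 ≡ 1 (mod 61)
We can reduce the exponent: 250 mod 60 = 10
So 15^250 ≡ 15^10 (mod 61)
Computing: 15^10 mod 61 = 13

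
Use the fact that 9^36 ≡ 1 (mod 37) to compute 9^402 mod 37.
By Fermat: 9^{36} ≡ 1 (mod 37). 402 ≡ 6 (mod 36). So 9^{402} ≡ 9^{6} ≡ 10 (mod 37)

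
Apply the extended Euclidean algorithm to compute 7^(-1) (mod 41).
Extended GCD: 7(6) + 41(-1) = 1. So 7^(-1) ≡ 6 ≡ 6 (mod 41). Verify: 7 × 6 = 42 ≡ 1 (mod 41)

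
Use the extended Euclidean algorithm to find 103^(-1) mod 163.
Extended GCD: 103(19) + 163(-12) = 1. So 103^(-1) ≡ 19 ≡ 19 (mod 163). Verify: 103 × 19 = 1957 ≡ 1 (mod 163)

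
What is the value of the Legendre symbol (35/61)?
(35/61) = 35^{30} mod 61 = -1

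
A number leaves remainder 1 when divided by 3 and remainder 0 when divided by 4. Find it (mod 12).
M = 3 × 4 = 12. M₁ = 4, y₁ ≡ 1 (mod 3). M₂ = 3, y₂ ≡ 3 (mod 4). x = 1×4×1 + 0×3×3 ≡ 4 (mod 12)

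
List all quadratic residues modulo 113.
QRs mod 113: {1, 2, 4, 7, 8, 9, 11, 13, 14, 15, 16, 18, 22, 25, 26, 28, 30, 31, 32, 36, 41, 44, 49, 50, 51, 52, 53, 56, 57, 60, 61, 62, 63, 64, 69, 72, 77, 81, 82, 83, 85, 87, 88, 91, 95, 97, 98, 99, 100, 102, 104, 105, 106, 109, 111, 112}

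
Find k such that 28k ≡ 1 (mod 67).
28^(-1) ≡ 12 (mod 67). Verification: 28 × 12 = 336 ≡ 1 (mod 67)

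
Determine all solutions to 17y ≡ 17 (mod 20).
1

Since gcd(17, 20) = 1 divides 17, a solution exists.
Multiply both sides by the inverse of 17 mod 20:
  17^(-1) mod 20 = 13
  x ≡ 13 × 17 ≡ 221 ≡ 1 (mod 20)
Verification: 17 × 1 = 17 = 0 × 20 + 17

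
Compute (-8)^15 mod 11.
Using Fermat: (-8)^{10} ≡ 1 (mod 11). 15 ≡ 5 (mod 10). So (-8)^{15} ≡ (-8)^{5} ≡ 1 (mod 11)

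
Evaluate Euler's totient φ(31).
30

Prime factorization: 31 = 31
Using the formula φ(n) = n × Π(1 - 1/p) for each prime factor p:
φ(31) = 31 × (1 - 1/31)
φ(31) = 30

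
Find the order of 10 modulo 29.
Powers of 10 mod 29: 10^1≡10, 10^2≡13, 10^3≡14, 10^4≡24, 10^5≡8, 10^6≡22, 10^7≡17, 10^8≡25, 10^9≡18, 10^10≡6, 10^11≡2, 10^12≡20, 10^13≡26, 10^14≡28, 10^15≡19, 10^16≡16, 10^17≡15, 10^18≡5, 10^19≡21, 10^20≡7, 10^21≡12, 10^22≡4, 10^23≡11, 10^24≡23, 10^25≡27, 10^26≡9, 10^27≡3, 10^28≡1. Order = 28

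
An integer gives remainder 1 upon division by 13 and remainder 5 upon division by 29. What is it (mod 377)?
M = 13 × 29 = 377. M₁ = 29, y₁ ≡ 9 (mod 13). M₂ = 13, y₂ ≡ 9 (mod 29). n = 1×29×9 + 5×13×9 ≡ 92 (mod 377). The smallest positive such number is 92.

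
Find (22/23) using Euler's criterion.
(22/23) = 22^{11} mod 23 = -1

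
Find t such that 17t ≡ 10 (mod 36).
26

Since gcd(17, 36) = 1 divides 10, a solution exists.
Multiply both sides by the inverse of 17 mod 36:
  17^(-1) mod 36 = 17
  x ≡ 17 × 10 ≡ 170 ≡ 26 (mod 36)
Verification: 17 × 26 = 442 = 12 × 36 + 10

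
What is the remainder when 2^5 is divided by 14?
5 = 4 + 1 (binary 101). Repeated squaring mod 14: 2^1 ≡ 2; 2^2 ≡ 2² = 4 ≡ 4; 2^4 ≡ 4² = 16 ≡ 2. Multiply: 2^5 = 2^4 × 2^1 ≡ 2 × 2 (mod 14): 2 × 2 = 4 ≡ 4. So 2^5 ≡ 4 (mod 14).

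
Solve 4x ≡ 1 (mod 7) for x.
2

Using Extended Euclidean Algorithm:
gcd(4, 7) = 1
Bezout coefficients: 4 × 2 + 7 × -1 = 1
So 4 × 2 ≡ 1 (mod 7)
The inverse is 2 mod 7 = 2
Verification: 4 × 2 = 8 = 1 × 7 + 1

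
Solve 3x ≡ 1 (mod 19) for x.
13

Using Extended Euclidean Algorithm:
gcd(3, 19) = 1
Bezout coefficients: 3 × -6 + 19 × 1 = 1
So 3 × -6 ≡ 1 (mod 19)
The inverse is -6 mod 19 = 13
Verification: 3 × 13 = 39 = 2 × 19 + 1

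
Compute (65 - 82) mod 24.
7

(65 - 82) = -17
-17 mod 24 = 7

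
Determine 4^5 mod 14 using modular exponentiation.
5 = 4 + 1 (binary 101). Repeated squaring mod 14: 4^1 ≡ 4; 4^2 ≡ 4² = 16 ≡ 2; 4^4 ≡ 2² = 4 ≡ 4. Multiply: 4^5 = 4^4 × 4^1 ≡ 4 × 4 (mod 14): 4 × 4 = 16 ≡ 2. So 4^5 ≡ 2 (mod 14).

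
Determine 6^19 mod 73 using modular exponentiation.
Using repeated squaring. 19 = 16 + 2 + 1 (binary 10011). Repeated squaring mod 73: 6^1 ≡ 6; 6^2 ≡ 6² = 36 ≡ 36; 6^4 ≡ 36² = 1296 ≡ 55; 6^8 ≡ 55² = 3025 ≡ 32; 6^16 ≡ 32² = 1024 ≡ 2. Multiply: 6^19 = 6^16 × 6^2 × 6^1 ≡ 2 × 36 × 6 (mod 73): 2 × 36 = 72 ≡ 72; 72 × 6 = 432 ≡ 67. So 6^19 ≡ 67 (mod 73).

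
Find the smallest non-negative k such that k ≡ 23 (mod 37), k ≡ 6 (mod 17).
23

Using the Chinese Remainder Theorem:
M = product of moduli = 629
For equation 1: M_1 = 17, 17 ≡ 17 (mod 37), inverse of 17 mod 37 is 24 (check: 17 × 24 = 408 ≡ 1 (mod 37))
For equation 2: M_2 = 37, 37 ≡ 3 (mod 17), inverse of 37 mod 17 is 6 (check: 3 × 6 = 18 ≡ 1 (mod 17))
Combine: k ≡ Σ r_i×M_i×(M_i⁻¹ mod m_i) = 23×17×24 + 6×37×6 = 9384 + 1332 = 10716
10716 mod 629 = 23
k ≡ 23 (mod 629)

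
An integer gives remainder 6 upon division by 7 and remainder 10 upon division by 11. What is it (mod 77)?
M = 7 × 11 = 77. M₁ = 11, y₁ ≡ 2 (mod 7). M₂ = 7, y₂ ≡ 8 (mod 11). t = 6×11×2 + 10×7×8 ≡ 76 (mod 77). The smallest positive such number is 76.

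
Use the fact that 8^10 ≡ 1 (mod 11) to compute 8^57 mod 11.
By Fermat: 8^{10} ≡ 1 (mod 11). 57 = 5×10 + 7. So 8^{57} ≡ 8^{7} ≡ 2 (mod 11)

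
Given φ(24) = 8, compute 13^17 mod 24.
By Euler: 13^{8} ≡ 1 (mod 24) since gcd(13, 24) = 1. 17 = 2×8 + 1. So 13^{17} ≡ 13^{1} ≡ 13 (mod 24)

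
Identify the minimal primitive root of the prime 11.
p - 1 = 10 has prime divisors 2, 5. h is a primitive root mod 11 iff h^(10/q) ≢ 1 (mod 11) for each such q.
h = 2: 2^5 ≡ 10, 2^2 ≡ 4 (mod 11); none is 1, so 2 has order 10 and is a primitive root.
The smallest primitive root mod 11 is g = 2.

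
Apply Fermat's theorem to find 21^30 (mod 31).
By Fermat's Little Theorem, 21^{30} ≡ 1 (mod 31) since 31 is prime and gcd(21, 31) = 1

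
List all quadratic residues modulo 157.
QRs mod 157: {1, 3, 4, 9, 10, 11, 12, 13, 14, 16, 17, 19, 25, 27, 30, 31, 33, 35, 36, 37, 39, 40, 42, 44, 46, 47, 48, 49, 51, 52, 56, 57, 58, 64, 67, 68, 71, 75, 76, 81, 82, 86, 89, 90, 93, 99, 100, 101, 105, 106, 108, 109, 110, 111, 113, 115, 117, 118, 120, 121, 122, 124, 126, 127, 130, 132, 138, 140, 141, 143, 144, 145, 146, 147, 148, 153, 154, 156}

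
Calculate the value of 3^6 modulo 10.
6 = 4 + 2 (binary 110). Repeated squaring mod 10: 3^1 ≡ 3; 3^2 ≡ 3² = 9 ≡ 9; 3^4 ≡ 9² = 81 ≡ 1. Multiply: 3^6 = 3^4 × 3^2 ≡ 1 × 9 (mod 10): 1 × 9 = 9 ≡ 9. So 3^6 ≡ 9 (mod 10).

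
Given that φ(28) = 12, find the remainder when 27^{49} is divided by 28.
By Euler: 27^{12} ≡ 1 (mod 28) since gcd(27, 28) = 1. 49 = 4×12 + 1. So 27^{49} ≡ 27^{1} ≡ 27 (mod 28)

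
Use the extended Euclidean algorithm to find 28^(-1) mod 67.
Extended GCD: 28(12) + 67(-5) = 1. So 28^(-1) ≡ 12 ≡ 12 (mod 67). Verify: 28 × 12 = 336 ≡ 1 (mod 67)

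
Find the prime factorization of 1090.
2 × 5 × 109

Divide by primes starting from smallest:
1090 ÷ 2 = 545
545 ÷ 5 = 109
109 ÷ 109 = 1

1090 = 2 × 5 × 109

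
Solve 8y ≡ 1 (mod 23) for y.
3

Using Extended Euclidean Algorithm:
gcd(8, 23) = 1
Bezout coefficients: 8 × 3 + 23 × -1 = 1
So 8 × 3 ≡ 1 (mod 23)
The inverse is 3 mod 23 = 3
Verification: 8 × 3 = 24 = 1 × 23 + 1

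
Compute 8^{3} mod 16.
0

Using successive squaring:
Binary expansion of 3: 11
Powers of 8 mod 16 (each is the square of the previous):
  8^1 ≡ 8 (mod 16)
  8^2 ≡ 8² = 64 ≡ 0 (mod 16)
3 = 2 + 1, so 8^3 = 8^2 × 8^1 ≡ 0 × 8 (mod 16)
Multiplying step by step:
  0 × 8 = 0 ≡ 0 (mod 16)
Result: 8^3 ≡ 0 (mod 16)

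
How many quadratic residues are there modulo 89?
For prime 89, there are (p-1)/2 = (89-1)/2 = 44 quadratic residues (excluding 0).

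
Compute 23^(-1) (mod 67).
35

Using Extended Euclidean Algorithm:
gcd(23, 67) = 1
Bezout coefficients: 23 × -32 + 67 × 11 = 1
So 23 × -32 ≡ 1 (mod 67)
The inverse is -32 mod 67 = 35
Verification: 23 × 35 = 805 = 12 × 67 + 1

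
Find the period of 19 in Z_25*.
Powers of 19 mod 25: 19^1≡19, 19^2≡11, 19^3≡9, 19^4≡21, 19^5≡24, 19^6≡6, 19^7≡14, 19^8≡16, 19^9≡4, 19^10≡1. Order = 10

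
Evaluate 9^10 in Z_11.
10 = 8 + 2 (binary 1010). Repeated squaring mod 11: 9^1 ≡ 9; 9^2 ≡ 9² = 81 ≡ 4; 9^4 ≡ 4² = 16 ≡ 5; 9^8 ≡ 5² = 25 ≡ 3. Multiply: 9^10 = 9^8 × 9^2 ≡ 3 × 4 (mod 11): 3 × 4 = 12 ≡ 1. So 9^10 ≡ 1 (mod 11).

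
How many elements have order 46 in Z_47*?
Number of primitive roots mod 47 = φ(46) = 22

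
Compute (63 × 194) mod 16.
14

(63 × 194) = 12222
12222 mod 16 = 14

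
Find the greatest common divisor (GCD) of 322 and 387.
1

Using the Euclidean algorithm:
322 = 0 × 387 + 322
387 = 1 × 322 + 65
322 = 4 × 65 + 62
65 = 1 × 62 + 3
62 = 20 × 3 + 2
3 = 1 × 2 + 1
2 = 2 × 1 + 0

GCD(322, 387) = 1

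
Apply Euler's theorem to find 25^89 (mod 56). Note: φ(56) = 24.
By Euler: 25^{24} ≡ 1 (mod 56) since gcd(25, 56) = 1. 89 = 3×24 + 17. So 25^{89} ≡ 25^{17} ≡ 9 (mod 56)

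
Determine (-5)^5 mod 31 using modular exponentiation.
(-5) ≡ 26 (mod 31). 5 = 4 + 1 (binary 101). Repeated squaring mod 31: 26^1 ≡ 26; 26^2 ≡ 26² = 676 ≡ 25; 26^4 ≡ 25² = 625 ≡ 5. Multiply: (-5)^5 ≡ 26^4 × 26^1 ≡ 5 × 26 (mod 31): 5 × 26 = 130 ≡ 6. So (-5)^5 ≡ 6 (mod 31).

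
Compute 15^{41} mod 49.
36

Using successive squaring:
Binary expansion of 41: 101001
Powers of 15 mod 49 (each is the square of the previous):
  15^1 ≡ 15 (mod 49)
  15^2 ≡ 15² = 225 ≡ 29 (mod 49)
  15^4 ≡ 29² = 841 ≡ 8 (mod 49)
  15^8 ≡ 8² = 64 ≡ 15 (mod 49)
  15^16 ≡ 15² = 225 ≡ 29 (mod 49)
  15^32 ≡ 29² = 841 ≡ 8 (mod 49)
41 = 32 + 8 + 1, so 15^41 = 15^32 × 15^8 × 15^1 ≡ 8 × 15 × 15 (mod 49)
Multiplying step by step:
  8 × 15 = 120 ≡ 22 (mod 49)
  22 × 15 = 330 ≡ 36 (mod 49)
Result: 15^41 ≡ 36 (mod 49)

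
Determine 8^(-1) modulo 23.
8^(-1) ≡ 3 (mod 23). Verification: 8 × 3 = 24 ≡ 1 (mod 23)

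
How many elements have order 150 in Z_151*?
Number of primitive roots mod 151 = φ(150) = 40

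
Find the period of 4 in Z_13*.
Powers of 4 mod 13: 4^1≡4, 4^2≡3, 4^3≡12, 4^4≡9, 4^5≡10, 4^6≡1. Order = 6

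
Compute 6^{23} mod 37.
31

Using successive squaring:
Binary expansion of 23: 10111
Powers of 6 mod 37 (each is the square of the previous):
  6^1 ≡ 6 (mod 37)
  6^2 ≡ 6² = 36 ≡ 36 (mod 37)
  6^4 ≡ 36² = 1296 ≡ 1 (mod 37)
  6^8 ≡ 1² = 1 ≡ 1 (mod 37)
  6^16 ≡ 1² = 1 ≡ 1 (mod 37)
23 = 16 + 4 + 2 + 1, so 6^23 = 6^16 × 6^4 × 6^2 × 6^1 ≡ 1 × 1 × 36 × 6 (mod 37)
Multiplying step by step:
  1 × 1 = 1 ≡ 1 (mod 37)
  1 × 36 = 36 ≡ 36 (mod 37)
  36 × 6 = 216 ≡ 31 (mod 37)
Result: 6^23 ≡ 31 (mod 37)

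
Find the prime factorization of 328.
2^3 × 41

Divide by primes starting from smallest:
328 ÷ 2 = 164
164 ÷ 2 = 82
82 ÷ 2 = 41
41 ÷ 41 = 1

328 = 2^3 × 41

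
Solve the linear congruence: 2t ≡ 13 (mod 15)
14

Since gcd(2, 15) = 1 divides 13, a solution exists.
Multiply both sides by the inverse of 2 mod 15:
  2^(-1) mod 15 = 8
  x ≡ 8 × 13 ≡ 104 ≡ 14 (mod 15)
Verification: 2 × 14 = 28 = 1 × 15 + 13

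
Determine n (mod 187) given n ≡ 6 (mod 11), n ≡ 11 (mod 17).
28

Using the Chinese Remainder Theorem:
M = product of moduli = 187
For equation 1: M_1 = 17, 17 ≡ 6 (mod 11), inverse of 17 mod 11 is 2 (check: 6 × 2 = 12 ≡ 1 (mod 11))
For equation 2: M_2 = 11, 11 ≡ 11 (mod 17), inverse of 11 mod 17 is 14 (check: 11 × 14 = 154 ≡ 1 (mod 17))
Combine: n ≡ Σ r_i×M_i×(M_i⁻¹ mod m_i) = 6×17×2 + 11×11×14 = 204 + 1694 = 1898
1898 mod 187 = 28
n ≡ 28 (mod 187)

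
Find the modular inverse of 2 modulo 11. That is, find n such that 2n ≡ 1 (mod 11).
6

Using Extended Euclidean Algorithm:
gcd(2, 11) = 1
Bezout coefficients: 2 × -5 + 11 × 1 = 1
So 2 × -5 ≡ 1 (mod 11)
The inverse is -5 mod 11 = 6
Verification: 2 × 6 = 12 = 1 × 11 + 1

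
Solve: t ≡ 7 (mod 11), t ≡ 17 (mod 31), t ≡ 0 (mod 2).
M = 11 × 31 × 2 = 682. M₁ = 62, y₁ ≡ 8 (mod 11). M₂ = 22, y₂ ≡ 24 (mod 31). M₃ = 341, y₃ ≡ 1 (mod 2). t = 7×62×8 + 17×22×24 + 0×341×1 ≡ 172 (mod 682)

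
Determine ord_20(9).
Powers of 9 mod 20: 9^1≡9, 9^2≡1. Order = 2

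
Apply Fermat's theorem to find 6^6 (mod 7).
By Fermat's Little Theorem, 6^{6} ≡ 1 (mod 7) since 7 is prime and gcd(6, 7) = 1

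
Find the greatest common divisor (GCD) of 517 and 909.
1

Using the Euclidean algorithm:
517 = 0 × 909 + 517
909 = 1 × 517 + 392
517 = 1 × 392 + 125
392 = 3 × 125 + 17
125 = 7 × 17 + 6
17 = 2 × 6 + 5
6 = 1 × 5 + 1
5 = 5 × 1 + 0

GCD(517, 909) = 1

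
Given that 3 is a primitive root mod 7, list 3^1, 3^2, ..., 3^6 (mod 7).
g^1, g^2, ..., g^{6} mod 7: {3, 2, 6, 4, 5, 1}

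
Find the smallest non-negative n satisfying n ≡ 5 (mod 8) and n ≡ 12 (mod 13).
M = 8 × 13 = 104. M₁ = 13, y₁ ≡ 5 (mod 8). M₂ = 8, y₂ ≡ 5 (mod 13). n = 5×13×5 + 12×8×5 ≡ 77 (mod 104)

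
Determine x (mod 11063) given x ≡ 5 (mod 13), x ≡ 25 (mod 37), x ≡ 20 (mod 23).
7610

Using the Chinese Remainder Theorem:
M = product of moduli = 11063
For equation 1: M_1 = 851, 851 ≡ 6 (mod 13), inverse of 851 mod 13 is 11 (check: 6 × 11 = 66 ≡ 1 (mod 13))
For equation 2: M_2 = 299, 299 ≡ 3 (mod 37), inverse of 299 mod 37 is 25 (check: 3 × 25 = 75 ≡ 1 (mod 37))
For equation 3: M_3 = 481, 481 ≡ 21 (mod 23), inverse of 481 mod 23 is 11 (check: 21 × 11 = 231 ≡ 1 (mod 23))
Combine: x ≡ Σ r_i×M_i×(M_i⁻¹ mod m_i) = 5×851×11 + 25×299×25 + 20×481×11 = 46805 + 186875 + 105820 = 339500
339500 mod 11063 = 7610
x ≡ 7610 (mod 11063)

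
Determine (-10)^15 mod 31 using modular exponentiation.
Using repeated squaring. (-10) ≡ 21 (mod 31). 15 = 8 + 4 + 2 + 1 (binary 1111). Repeated squaring mod 31: 21^1 ≡ 21; 21^2 ≡ 21² = 441 ≡ 7; 21^4 ≡ 7² = 49 ≡ 18; 21^8 ≡ 18² = 324 ≡ 14. Multiply: (-10)^15 ≡ 21^8 × 21^4 × 21^2 × 21^1 ≡ 14 × 18 × 7 × 21 (mod 31): 14 × 18 = 252 ≡ 4; 4 × 7 = 28 ≡ 28; 28 × 21 = 588 ≡ 30. So (-10)^15 ≡ 30 (mod 31).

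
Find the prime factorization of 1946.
2 × 7 × 139

Divide by primes starting from smallest:
1946 ÷ 2 = 973
973 ÷ 7 = 139
139 ÷ 139 = 1

1946 = 2 × 7 × 139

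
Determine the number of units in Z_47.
46

Prime factorization: 47 = 47
Using the formula φ(n) = n × Π(1 - 1/p) for each prime factor p:
φ(47) = 47 × (1 - 1/47)
φ(47) = 46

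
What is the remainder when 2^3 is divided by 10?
3 = 2 + 1 (binary 11). Repeated squaring mod 10: 2^1 ≡ 2; 2^2 ≡ 2² = 4 ≡ 4. Multiply: 2^3 = 2^2 × 2^1 ≡ 4 × 2 (mod 10): 4 × 2 = 8 ≡ 8. So 2^3 ≡ 8 (mod 10).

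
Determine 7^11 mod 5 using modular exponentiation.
Using Fermat: 7^{4} ≡ 1 (mod 5). 11 ≡ 3 (mod 4). So 7^{11} ≡ 7^{3} ≡ 3 (mod 5)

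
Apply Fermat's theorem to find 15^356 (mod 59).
By Fermat: 15^{58} ≡ 1 (mod 59). 356 = 6×58 + 8. So 15^{356} ≡ 15^{8} ≡ 9 (mod 59)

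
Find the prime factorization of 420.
2^2 × 3 × 5 × 7

Divide by primes starting from smallest:
420 ÷ 2 = 210
210 ÷ 2 = 105
105 ÷ 3 = 35
35 ÷ 5 = 7
7 ÷ 7 = 1

420 = 2^2 × 3 × 5 × 7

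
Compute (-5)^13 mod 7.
Using Fermat: (-5)^{6} ≡ 1 (mod 7). 13 ≡ 1 (mod 6). So (-5)^{13} ≡ (-5)^{1} ≡ 2 (mod 7)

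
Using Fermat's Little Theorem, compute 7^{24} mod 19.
1

By Fermat's Little Theorem, a^(p-1) ≡ 1 (mod p) for prime p and gcd(a, p) = 1
Here p = 19, so 7^18 ≡ 1 (mod 19)
We can reduce the exponent: 24 mod 18 = 6
So 7^24 ≡ 7^6 (mod 19)
Computing: 7^6 mod 19 = 1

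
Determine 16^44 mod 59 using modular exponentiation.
Using repeated squaring. 44 = 32 + 8 + 4 (binary 101100). Repeated squaring mod 59: 16^1 ≡ 16; 16^2 ≡ 16² = 256 ≡ 20; 16^4 ≡ 20² = 400 ≡ 46; 16^8 ≡ 46² = 2116 ≡ 51; 16^16 ≡ 51² = 2601 ≡ 5; 16^32 ≡ 5² = 25 ≡ 25. Multiply: 16^44 = 16^32 × 16^8 × 16^4 ≡ 25 × 51 × 46 (mod 59): 25 × 51 = 1275 ≡ 36; 36 × 46 = 1656 ≡ 4. So 16^44 ≡ 4 (mod 59).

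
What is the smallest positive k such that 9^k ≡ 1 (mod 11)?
Powers of 9 mod 11: 9^1≡9, 9^2≡4, 9^3≡3, 9^4≡5, 9^5≡1. Order = 5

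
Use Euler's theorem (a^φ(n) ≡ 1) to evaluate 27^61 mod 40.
By Euler: 27^{16} ≡ 1 (mod 40) since gcd(27, 40) = 1. 61 = 3×16 + 13. So 27^{61} ≡ 27^{13} ≡ 27 (mod 40)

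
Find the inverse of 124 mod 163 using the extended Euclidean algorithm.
Extended GCD: 124(-46) + 163(35) = 1. So 124^(-1) ≡ 117 ≡ 117 (mod 163). Verify: 124 × 117 = 14508 ≡ 1 (mod 163)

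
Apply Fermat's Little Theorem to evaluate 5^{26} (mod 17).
9

By Fermat's Little Theorem, a^(p-1) ≡ 1 (mod p) for prime p and gcd(a, p) = 1
Here p = 17, so 5^16 ≡ 1 (mod 17)
We can reduce the exponent: 26 mod 16 = 10
So 5^26 ≡ 5^10 (mod 17)
Computing: 5^10 mod 17 = 9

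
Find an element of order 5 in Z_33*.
25 has order 5 mod 33 since 25^{5} ≡ 1 (mod 33) and no smaller power works.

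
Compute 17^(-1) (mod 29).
12

Using Extended Euclidean Algorithm:
gcd(17, 29) = 1
Bezout coefficients: 17 × 12 + 29 × -7 = 1
So 17 × 12 ≡ 1 (mod 29)
The inverse is 12 mod 29 = 12
Verification: 17 × 12 = 204 = 7 × 29 + 1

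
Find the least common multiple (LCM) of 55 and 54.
2970

First find GCD(55, 54) using the Euclidean algorithm:
55 = 1 × 54 + 1
54 = 54 × 1 + 0
GCD(55, 54) = 1

LCM formula: LCM(a, b) = (a × b) / GCD(a, b)
LCM(55, 54) = (55 × 54) / 1
LCM(55, 54) = 2970 / 1
LCM(55, 54) = 2970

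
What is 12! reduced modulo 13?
By Wilson's theorem, (12)! ≡ -1 ≡ 12 (mod 13)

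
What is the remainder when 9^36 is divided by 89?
Using repeated squaring. 36 = 32 + 4 (binary 100100). Repeated squaring mod 89: 9^1 ≡ 9; 9^2 ≡ 9² = 81 ≡ 81; 9^4 ≡ 81² = 6561 ≡ 64; 9^8 ≡ 64² = 4096 ≡ 2; 9^16 ≡ 2² = 4 ≡ 4; 9^32 ≡ 4² = 16 ≡ 16. Multiply: 9^36 = 9^32 × 9^4 ≡ 16 × 64 (mod 89): 16 × 64 = 1024 ≡ 45. So 9^36 ≡ 45 (mod 89).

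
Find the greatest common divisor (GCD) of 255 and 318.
3

Using the Euclidean algorithm:
255 = 0 × 318 + 255
318 = 1 × 255 + 63
255 = 4 × 63 + 3
63 = 21 × 3 + 0

GCD(255, 318) = 3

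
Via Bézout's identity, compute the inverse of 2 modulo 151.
Extended GCD: 2(-75) + 151(1) = 1. So 2^(-1) ≡ 76 ≡ 76 (mod 151). Verify: 2 × 76 = 152 ≡ 1 (mod 151)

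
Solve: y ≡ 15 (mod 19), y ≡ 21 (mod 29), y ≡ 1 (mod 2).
M = 19 × 29 × 2 = 1102. M₁ = 58, y₁ ≡ 1 (mod 19). M₂ = 38, y₂ ≡ 13 (mod 29). M₃ = 551, y₃ ≡ 1 (mod 2). y = 15×58×1 + 21×38×13 + 1×551×1 ≡ 775 (mod 1102)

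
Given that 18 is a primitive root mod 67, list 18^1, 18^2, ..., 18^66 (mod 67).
g^1, g^2, ..., g^{66} mod 67: {18, 56, 3, 54, 34, 9, 28, 35, 27, 17, 38, 14, 51, 47, 42, 19, 7, 59, 57, 21, 43, 37, 63, 62, 44, 55, 52, 65, 31, 22, 61, 26, 66, 49, 11, 64, 13, 33, 58, 39, 32, 40, 50, 29, 53, 16, 20, 25, 48, 60, 8, 10, 46, 24, 30, 4, 5, 23, 12, 15, 2, 36, 45, 6, 41, 1}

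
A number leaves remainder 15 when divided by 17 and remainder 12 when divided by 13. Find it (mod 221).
M = 17 × 13 = 221. M₁ = 13, y₁ ≡ 4 (mod 17). M₂ = 17, y₂ ≡ 10 (mod 13). x = 15×13×4 + 12×17×10 ≡ 168 (mod 221)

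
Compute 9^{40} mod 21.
9

Using successive squaring:
Binary expansion of 40: 101000
Powers of 9 mod 21 (each is the square of the previous):
  9^1 ≡ 9 (mod 21)
  9^2 ≡ 9² = 81 ≡ 18 (mod 21)
  9^4 ≡ 18² = 324 ≡ 9 (mod 21)
  9^8 ≡ 9² = 81 ≡ 18 (mod 21)
  9^16 ≡ 18² = 324 ≡ 9 (mod 21)
  9^32 ≡ 9² = 81 ≡ 18 (mod 21)
40 = 32 + 8, so 9^40 = 9^32 × 9^8 ≡ 18 × 18 (mod 21)
Multiplying step by step:
  18 × 18 = 324 ≡ 9 (mod 21)
Result: 9^40 ≡ 9 (mod 21)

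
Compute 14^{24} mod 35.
21

Using successive squaring:
Binary expansion of 24: 11000
Powers of 14 mod 35 (each is the square of the previous):
  14^1 ≡ 14 (mod 35)
  14^2 ≡ 14² = 196 ≡ 21 (mod 35)
  14^4 ≡ 21² = 441 ≡ 21 (mod 35)
  14^8 ≡ 21² = 441 ≡ 21 (mod 35)
  14^16 ≡ 21² = 441 ≡ 21 (mod 35)
24 = 16 + 8, so 14^24 = 14^16 × 14^8 ≡ 21 × 21 (mod 35)
Multiplying step by step:
  21 × 21 = 441 ≡ 21 (mod 35)
Result: 14^24 ≡ 21 (mod 35)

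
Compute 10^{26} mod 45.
10

Using successive squaring:
Binary expansion of 26: 11010
Powers of 10 mod 45 (each is the square of the previous):
  10^1 ≡ 10 (mod 45)
  10^2 ≡ 10² = 100 ≡ 10 (mod 45)
  10^4 ≡ 10² = 100 ≡ 10 (mod 45)
  10^8 ≡ 10² = 100 ≡ 10 (mod 45)
  10^16 ≡ 10² = 100 ≡ 10 (mod 45)
26 = 16 + 8 + 2, so 10^26 = 10^16 × 10^8 × 10^2 ≡ 10 × 10 × 10 (mod 45)
Multiplying step by step:
  10 × 10 = 100 ≡ 10 (mod 45)
  10 × 10 = 100 ≡ 10 (mod 45)
Result: 10^26 ≡ 10 (mod 45)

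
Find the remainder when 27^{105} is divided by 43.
By Fermat: 27^{42} ≡ 1 (mod 43). 105 = 2×42 + 21. So 27^{105} ≡ 27^{21} ≡ 42 (mod 43)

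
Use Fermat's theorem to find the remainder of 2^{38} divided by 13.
4

By Fermat's Little Theorem, a^(p-1) ≡ 1 (mod p) for prime p and gcd(a, p) = 1
Here p = 13, so 2^12 ≡ 1 (mod 13)
We can reduce the exponent: 38 mod 12 = 2
So 2^38 ≡ 2^2 (mod 13)
Computing: 2^2 mod 13 = 4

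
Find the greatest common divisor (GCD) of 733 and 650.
1

Using the Euclidean algorithm:
733 = 1 × 650 + 83
650 = 7 × 83 + 69
83 = 1 × 69 + 14
69 = 4 × 14 + 13
14 = 1 × 13 + 1
13 = 13 × 1 + 0

GCD(733, 650) = 1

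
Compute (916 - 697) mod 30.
9

(916 - 697) = 219
219 mod 30 = 9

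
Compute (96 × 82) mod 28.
4

(96 × 82) = 7872
7872 mod 28 = 4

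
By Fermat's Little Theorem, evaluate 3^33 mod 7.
By Fermat: 3^{6} ≡ 1 (mod 7). 33 = 5×6 + 3. So 3^{33} ≡ 3^{3} ≡ 6 (mod 7)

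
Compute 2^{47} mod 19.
15

Using successive squaring:
Binary expansion of 47: 101111
Powers of 2 mod 19 (each is the square of the previous):
  2^1 ≡ 2 (mod 19)
  2^2 ≡ 2² = 4 ≡ 4 (mod 19)
  2^4 ≡ 4² = 16 ≡ 16 (mod 19)
  2^8 ≡ 16² = 256 ≡ 9 (mod 19)
  2^16 ≡ 9² = 81 ≡ 5 (mod 19)
  2^32 ≡ 5² = 25 ≡ 6 (mod 19)
47 = 32 + 8 + 4 + 2 + 1, so 2^47 = 2^32 × 2^8 × 2^4 × 2^2 × 2^1 ≡ 6 × 9 × 16 × 4 × 2 (mod 19)
Multiplying step by step:
  6 × 9 = 54 ≡ 16 (mod 19)
  16 × 16 = 256 ≡ 9 (mod 19)
  9 × 4 = 36 ≡ 17 (mod 19)
  17 × 2 = 34 ≡ 15 (mod 19)
Result: 2^47 ≡ 15 (mod 19)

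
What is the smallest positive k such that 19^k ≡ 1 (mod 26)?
Powers of 19 mod 26: 19^1≡19, 19^2≡23, 19^3≡21, 19^4≡9, 19^5≡15, 19^6≡25, 19^7≡7, 19^8≡3, 19^9≡5, 19^10≡17, 19^11≡11, 19^12≡1. Order = 12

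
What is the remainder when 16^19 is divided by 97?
Using repeated squaring. 19 = 16 + 2 + 1 (binary 10011). Repeated squaring mod 97: 16^1 ≡ 16; 16^2 ≡ 16² = 256 ≡ 62; 16^4 ≡ 62² = 3844 ≡ 61; 16^8 ≡ 61² = 3721 ≡ 35; 16^16 ≡ 35² = 1225 ≡ 61. Multiply: 16^19 = 16^16 × 16^2 × 16^1 ≡ 61 × 62 × 16 (mod 97): 61 × 62 = 3782 ≡ 96; 96 × 16 = 1536 ≡ 81. So 16^19 ≡ 81 (mod 97).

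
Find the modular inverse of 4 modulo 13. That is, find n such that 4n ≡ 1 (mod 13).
10

Using Extended Euclidean Algorithm:
gcd(4, 13) = 1
Bezout coefficients: 4 × -3 + 13 × 1 = 1
So 4 × -3 ≡ 1 (mod 13)
The inverse is -3 mod 13 = 10
Verification: 4 × 10 = 40 = 3 × 13 + 1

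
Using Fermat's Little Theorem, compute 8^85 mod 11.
By Fermat: 8^{10} ≡ 1 (mod 11). 85 = 8×10 + 5. So 8^{85} ≡ 8^{5} ≡ 10 (mod 11)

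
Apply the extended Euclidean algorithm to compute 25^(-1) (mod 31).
Extended GCD: 25(5) + 31(-4) = 1. So 25^(-1) ≡ 5 ≡ 5 (mod 31). Verify: 25 × 5 = 125 ≡ 1 (mod 31)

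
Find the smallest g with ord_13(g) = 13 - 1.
p - 1 = 12 has prime divisors 2, 3. h is a primitive root mod 13 iff h^(12/q) ≢ 1 (mod 13) for each such q.
h = 2: 2^6 ≡ 12, 2^4 ≡ 3 (mod 13); none is 1, so 2 has order 12 and is a primitive root.
The smallest primitive root mod 13 is g = 2.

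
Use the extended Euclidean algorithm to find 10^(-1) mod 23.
Extended GCD: 10(7) + 23(-3) = 1. So 10^(-1) ≡ 7 ≡ 7 (mod 23). Verify: 10 × 7 = 70 ≡ 1 (mod 23)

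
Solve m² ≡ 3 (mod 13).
The square roots of 3 mod 13 are 9 and 4. Verify: 9² = 81 ≡ 3 (mod 13)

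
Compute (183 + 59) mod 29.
10

(183 + 59) = 242
242 mod 29 = 10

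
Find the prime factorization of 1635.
3 × 5 × 109

Divide by primes starting from smallest:
1635 ÷ 3 = 545
545 ÷ 5 = 109
109 ÷ 109 = 1

1635 = 3 × 5 × 109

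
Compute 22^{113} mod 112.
64

Using successive squaring:
Binary expansion of 113: 1110001
Powers of 22 mod 112 (each is the square of the previous):
  22^1 ≡ 22 (mod 112)
  22^2 ≡ 22² = 484 ≡ 36 (mod 112)
  22^4 ≡ 36² = 1296 ≡ 64 (mod 112)
  22^8 ≡ 64² = 4096 ≡ 64 (mod 112)
  22^16 ≡ 64² = 4096 ≡ 64 (mod 112)
  22^32 ≡ 64² = 4096 ≡ 64 (mod 112)
  22^64 ≡ 64² = 4096 ≡ 64 (mod 112)
113 = 64 + 32 + 16 + 1, so 22^113 = 22^64 × 22^32 × 22^16 × 22^1 ≡ 64 × 64 × 64 × 22 (mod 112)
Multiplying step by step:
  64 × 64 = 4096 ≡ 64 (mod 112)
  64 × 64 = 4096 ≡ 64 (mod 112)
  64 × 22 = 1408 ≡ 64 (mod 112)
Result: 22^113 ≡ 64 (mod 112)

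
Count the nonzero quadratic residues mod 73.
For prime 73, there are (p-1)/2 = (73-1)/2 = 36 quadratic residues (excluding 0).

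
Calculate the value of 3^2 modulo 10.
2 = 2 (binary 10). Repeated squaring mod 10: 3^1 ≡ 3; 3^2 ≡ 3² = 9 ≡ 9. So 3^2 ≡ 9 (mod 10).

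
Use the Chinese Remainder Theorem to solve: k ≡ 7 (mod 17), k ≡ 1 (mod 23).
24

Using the Chinese Remainder Theorem:
M = product of moduli = 391
For equation 1: M_1 = 23, 23 ≡ 6 (mod 17), inverse of 23 mod 17 is 3 (check: 6 × 3 = 18 ≡ 1 (mod 17))
For equation 2: M_2 = 17, 17 ≡ 17 (mod 23), inverse of 17 mod 23 is 19 (check: 17 × 19 = 323 ≡ 1 (mod 23))
Combine: k ≡ Σ r_i×M_i×(M_i⁻¹ mod m_i) = 7×23×3 + 1×17×19 = 483 + 323 = 806
806 mod 391 = 24
k ≡ 24 (mod 391)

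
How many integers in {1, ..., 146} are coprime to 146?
72

Prime factorization: 146 = 2 × 73
Using the formula φ(n) = n × Π(1 - 1/p) for each prime factor p:
φ(146) = 146 × (1 - 1/2) × (1 - 1/73)
φ(146) = 72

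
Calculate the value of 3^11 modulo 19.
Using repeated squaring. 11 = 8 + 2 + 1 (binary 1011). Repeated squaring mod 19: 3^1 ≡ 3; 3^2 ≡ 3² = 9 ≡ 9; 3^4 ≡ 9² = 81 ≡ 5; 3^8 ≡ 5² = 25 ≡ 6. Multiply: 3^11 = 3^8 × 3^2 × 3^1 ≡ 6 × 9 × 3 (mod 19): 6 × 9 = 54 ≡ 16; 16 × 3 = 48 ≡ 10. So 3^11 ≡ 10 (mod 19).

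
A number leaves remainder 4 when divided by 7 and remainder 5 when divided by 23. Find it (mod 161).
M = 7 × 23 = 161. M₁ = 23, y₁ ≡ 4 (mod 7). M₂ = 7, y₂ ≡ 10 (mod 23). x = 4×23×4 + 5×7×10 ≡ 74 (mod 161)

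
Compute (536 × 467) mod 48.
40

(536 × 467) = 250312
250312 mod 48 = 40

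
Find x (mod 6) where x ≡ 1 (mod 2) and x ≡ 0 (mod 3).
M = 2 × 3 = 6. M₁ = 3, y₁ ≡ 1 (mod 2). M₂ = 2, y₂ ≡ 2 (mod 3). x = 1×3×1 + 0×2×2 ≡ 3 (mod 6)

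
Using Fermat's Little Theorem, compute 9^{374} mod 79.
25

By Fermat's Little Theorem, a^(p-1) ≡ 1 (mod p) for prime p and gcd(a, p) = 1
Here p = 79, so 9^78 ≡ 1 (mod 79)
We can reduce the exponent: 374 mod 78 = 62
So 9^374 ≡ 9^62 (mod 79)
Computing: 9^62 mod 79 = 25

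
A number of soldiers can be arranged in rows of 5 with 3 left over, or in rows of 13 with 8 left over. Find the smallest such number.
M = 5 × 13 = 65. M₁ = 13, y₁ ≡ 2 (mod 5). M₂ = 5, y₂ ≡ 8 (mod 13). t = 3×13×2 + 8×5×8 ≡ 8 (mod 65). The smallest positive such number is 8.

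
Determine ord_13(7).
Powers of 7 mod 13: 7^1≡7, 7^2≡10, 7^3≡5, 7^4≡9, 7^5≡11, 7^6≡12, 7^7≡6, 7^8≡3, 7^9≡8, 7^10≡4, 7^11≡2, 7^12≡1. Order = 12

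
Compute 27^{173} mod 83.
68

Using successive squaring:
Binary expansion of 173: 10101101
Powers of 27 mod 83 (each is the square of the previous):
  27^1 ≡ 27 (mod 83)
  27^2 ≡ 27² = 729 ≡ 65 (mod 83)
  27^4 ≡ 65² = 4225 ≡ 75 (mod 83)
  27^8 ≡ 75² = 5625 ≡ 64 (mod 83)
  27^16 ≡ 64² = 4096 ≡ 29 (mod 83)
  27^32 ≡ 29² = 841 ≡ 11 (mod 83)
  27^64 ≡ 11² = 121 ≡ 38 (mod 83)
  27^128 ≡ 38² = 1444 ≡ 33 (mod 83)
173 = 128 + 32 + 8 + 4 + 1, so 27^173 = 27^128 × 27^32 × 27^8 × 27^4 × 27^1 ≡ 33 × 11 × 64 × 75 × 27 (mod 83)
Multiplying step by step:
  33 × 11 = 363 ≡ 31 (mod 83)
  31 × 64 = 1984 ≡ 75 (mod 83)
  75 × 75 = 5625 ≡ 64 (mod 83)
  64 × 27 = 1728 ≡ 68 (mod 83)
Result: 27^173 ≡ 68 (mod 83)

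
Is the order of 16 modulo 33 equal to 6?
No, the actual order is 5, not 6.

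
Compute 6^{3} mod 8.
0

Using successive squaring:
Binary expansion of 3: 11
Powers of 6 mod 8 (each is the square of the previous):
  6^1 ≡ 6 (mod 8)
  6^2 ≡ 6² = 36 ≡ 4 (mod 8)
3 = 2 + 1, so 6^3 = 6^2 × 6^1 ≡ 4 × 6 (mod 8)
Multiplying step by step:
  4 × 6 = 24 ≡ 0 (mod 8)
Result: 6^3 ≡ 0 (mod 8)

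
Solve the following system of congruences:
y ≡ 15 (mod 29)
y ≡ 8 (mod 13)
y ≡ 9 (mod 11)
3089

Using the Chinese Remainder Theorem:
M = product of moduli = 4147
For equation 1: M_1 = 143, 143 ≡ 27 (mod 29), inverse of 143 mod 29 is 14 (check: 27 × 14 = 378 ≡ 1 (mod 29))
For equation 2: M_2 = 319, 319 ≡ 7 (mod 13), inverse of 319 mod 13 is 2 (check: 7 × 2 = 14 ≡ 1 (mod 13))
For equation 3: M_3 = 377, 377 ≡ 3 (mod 11), inverse of 377 mod 11 is 4 (check: 3 × 4 = 12 ≡ 1 (mod 11))
Combine: y ≡ Σ r_i×M_i×(M_i⁻¹ mod m_i) = 15×143×14 + 8×319×2 + 9×377×4 = 30030 + 5104 + 13572 = 48706
48706 mod 4147 = 3089
y ≡ 3089 (mod 4147)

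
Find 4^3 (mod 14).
3 = 2 + 1 (binary 11). Repeated squaring mod 14: 4^1 ≡ 4; 4^2 ≡ 4² = 16 ≡ 2. Multiply: 4^3 = 4^2 × 4^1 ≡ 2 × 4 (mod 14): 2 × 4 = 8 ≡ 8. So 4^3 ≡ 8 (mod 14).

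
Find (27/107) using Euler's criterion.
(27/107) = 27^{53} mod 107 = 1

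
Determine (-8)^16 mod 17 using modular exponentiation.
Using Fermat: (-8)^{16} ≡ 1 (mod 17). 16 ≡ 0 (mod 16). So (-8)^{16} ≡ (-8)^{0} ≡ 1 (mod 17)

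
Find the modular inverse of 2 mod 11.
2^(-1) ≡ 6 (mod 11). Verification: 2 × 6 = 12 ≡ 1 (mod 11)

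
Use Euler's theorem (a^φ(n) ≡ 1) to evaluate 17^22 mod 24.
By Euler: 17^{8} ≡ 1 (mod 24) since gcd(17, 24) = 1. 22 = 2×8 + 6. So 17^{22} ≡ 17^{6} ≡ 1 (mod 24)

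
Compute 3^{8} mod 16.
1

Using successive squaring:
Binary expansion of 8: 1000
Powers of 3 mod 16 (each is the square of the previous):
  3^1 ≡ 3 (mod 16)
  3^2 ≡ 3² = 9 ≡ 9 (mod 16)
  3^4 ≡ 9² = 81 ≡ 1 (mod 16)
  3^8 ≡ 1² = 1 ≡ 1 (mod 16)
8 is a power of 2, so 3^8 is the last square: ≡ 1 (mod 16)
Result: 3^8 ≡ 1 (mod 16)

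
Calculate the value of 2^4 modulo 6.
4 = 4 (binary 100). Repeated squaring mod 6: 2^1 ≡ 2; 2^2 ≡ 2² = 4 ≡ 4; 2^4 ≡ 4² = 16 ≡ 4. So 2^4 ≡ 4 (mod 6).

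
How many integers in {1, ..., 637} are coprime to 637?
504

Prime factorization: 637 = 7^2 × 13
Using the formula φ(n) = n × Π(1 - 1/p) for each prime factor p:
φ(637) = 637 × (1 - 1/7) × (1 - 1/13)
φ(637) = 504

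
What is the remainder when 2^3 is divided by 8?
3 = 2 + 1 (binary 11). Repeated squaring mod 8: 2^1 ≡ 2; 2^2 ≡ 2² = 4 ≡ 4. Multiply: 2^3 = 2^2 × 2^1 ≡ 4 × 2 (mod 8): 4 × 2 = 8 ≡ 0. So 2^3 ≡ 0 (mod 8).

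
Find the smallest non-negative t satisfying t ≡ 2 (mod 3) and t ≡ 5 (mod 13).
M = 3 × 13 = 39. M₁ = 13, y₁ ≡ 1 (mod 3). M₂ = 3, y₂ ≡ 9 (mod 13). t = 2×13×1 + 5×3×9 ≡ 5 (mod 39)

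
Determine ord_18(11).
Powers of 11 mod 18: 11^1≡11, 11^2≡13, 11^3≡17, 11^4≡7, 11^5≡5, 11^6≡1. Order = 6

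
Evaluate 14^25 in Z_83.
Using repeated squaring. 25 = 16 + 8 + 1 (binary 11001). Repeated squaring mod 83: 14^1 ≡ 14; 14^2 ≡ 14² = 196 ≡ 30; 14^4 ≡ 30² = 900 ≡ 70; 14^8 ≡ 70² = 4900 ≡ 3; 14^16 ≡ 3² = 9 ≡ 9. Multiply: 14^25 = 14^16 × 14^8 × 14^1 ≡ 9 × 3 × 14 (mod 83): 9 × 3 = 27 ≡ 27; 27 × 14 = 378 ≡ 46. So 14^25 ≡ 46 (mod 83).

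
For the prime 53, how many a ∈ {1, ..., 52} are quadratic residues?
For prime 53, there are (p-1)/2 = (53-1)/2 = 26 quadratic residues (excluding 0).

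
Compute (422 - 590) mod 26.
14

(422 - 590) = -168
-168 mod 26 = 14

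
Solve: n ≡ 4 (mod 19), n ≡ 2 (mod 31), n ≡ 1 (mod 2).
M = 19 × 31 × 2 = 1178. M₁ = 62, y₁ ≡ 4 (mod 19). M₂ = 38, y₂ ≡ 9 (mod 31). M₃ = 589, y₃ ≡ 1 (mod 2). n = 4×62×4 + 2×38×9 + 1×589×1 ≡ 1087 (mod 1178)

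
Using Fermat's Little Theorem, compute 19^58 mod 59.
By Fermat's Little Theorem, 19^{58} ≡ 1 (mod 59) since 59 is prime and gcd(19, 59) = 1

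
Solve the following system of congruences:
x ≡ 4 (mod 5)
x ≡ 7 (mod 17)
24

Using the Chinese Remainder Theorem:
M = product of moduli = 85
For equation 1: M_1 = 17, 17 ≡ 2 (mod 5), inverse of 17 mod 5 is 3 (check: 2 × 3 = 6 ≡ 1 (mod 5))
For equation 2: M_2 = 5, 5 ≡ 5 (mod 17), inverse of 5 mod 17 is 7 (check: 5 × 7 = 35 ≡ 1 (mod 17))
Combine: x ≡ Σ r_i×M_i×(M_i⁻¹ mod m_i) = 4×17×3 + 7×5×7 = 204 + 245 = 449
449 mod 85 = 24
x ≡ 24 (mod 85)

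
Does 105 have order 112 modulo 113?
p - 1 = 112 has prime divisors 2, 7. Check 105^(112/q) mod 113 for each: 105^(112/2) = 105^56 ≡ 1, 105^(112/7) = 105^16 ≡ 49 (mod 113). Since 105^56 ≡ 1 (mod 113), the order of 105 divides 56 (in fact the order is 28) ≠ 112, so it is not a primitive root.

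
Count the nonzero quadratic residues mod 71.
For prime 71, there are (p-1)/2 = (71-1)/2 = 35 quadratic residues (excluding 0).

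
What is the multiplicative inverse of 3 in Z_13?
3^(-1) ≡ 9 (mod 13). Verification: 3 × 9 = 27 ≡ 1 (mod 13)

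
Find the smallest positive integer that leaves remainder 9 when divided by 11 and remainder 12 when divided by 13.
M = 11 × 13 = 143. M₁ = 13, y₁ ≡ 6 (mod 11). M₂ = 11, y₂ ≡ 6 (mod 13). z = 9×13×6 + 12×11×6 ≡ 64 (mod 143). The smallest positive such number is 64.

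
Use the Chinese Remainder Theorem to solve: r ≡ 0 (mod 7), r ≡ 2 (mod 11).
M = 7 × 11 = 77. M₁ = 11, y₁ ≡ 2 (mod 7). M₂ = 7, y₂ ≡ 8 (mod 11). r = 0×11×2 + 2×7×8 ≡ 35 (mod 77)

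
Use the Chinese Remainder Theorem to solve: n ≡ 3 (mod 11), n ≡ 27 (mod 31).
M = 11 × 31 = 341. M₁ = 31, y₁ ≡ 5 (mod 11). M₂ = 11, y₂ ≡ 17 (mod 31). n = 3×31×5 + 27×11×17 ≡ 58 (mod 341)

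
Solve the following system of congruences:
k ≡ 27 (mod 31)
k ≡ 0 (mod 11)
275

Using the Chinese Remainder Theorem:
M = product of moduli = 341
For equation 1: M_1 = 11, 11 ≡ 11 (mod 31), inverse of 11 mod 31 is 17 (check: 11 × 17 = 187 ≡ 1 (mod 31))
For equation 2: M_2 = 31, 31 ≡ 9 (mod 11), inverse of 31 mod 11 is 5 (check: 9 × 5 = 45 ≡ 1 (mod 11))
Combine: k ≡ Σ r_i×M_i×(M_i⁻¹ mod m_i) = 27×11×17 + 0×31×5 = 5049 + 0 = 5049
5049 mod 341 = 275
k ≡ 275 (mod 341)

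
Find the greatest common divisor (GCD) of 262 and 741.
1

Using the Euclidean algorithm:
262 = 0 × 741 + 262
741 = 2 × 262 + 217
262 = 1 × 217 + 45
217 = 4 × 45 + 37
45 = 1 × 37 + 8
37 = 4 × 8 + 5
8 = 1 × 5 + 3
5 = 1 × 3 + 2
3 = 1 × 2 + 1
2 = 2 × 1 + 0

GCD(262, 741) = 1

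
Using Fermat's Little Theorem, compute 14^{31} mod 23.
21

By Fermat's Little Theorem, a^(p-1) ≡ 1 (mod p) for prime p and gcd(a, p) = 1
Here p = 23, so 14^22 ≡ 1 (mod 23)
We can reduce the exponent: 31 mod 22 = 9
So 14^31 ≡ 14^9 (mod 23)
Computing: 14^9 mod 23 = 21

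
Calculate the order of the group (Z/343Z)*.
294

Prime factorization: 343 = 7^3
Using the formula φ(n) = n × Π(1 - 1/p) for each prime factor p:
φ(343) = 343 × (1 - 1/7)
φ(343) = 294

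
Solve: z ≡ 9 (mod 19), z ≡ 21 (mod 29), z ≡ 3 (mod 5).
M = 19 × 29 × 5 = 2755. M₁ = 145, y₁ ≡ 8 (mod 19). M₂ = 95, y₂ ≡ 11 (mod 29). M₃ = 551, y₃ ≡ 1 (mod 5). z = 9×145×8 + 21×95×11 + 3×551×1 ≡ 978 (mod 2755)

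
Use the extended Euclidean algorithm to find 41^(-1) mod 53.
Extended GCD: 41(22) + 53(-17) = 1. So 41^(-1) ≡ 22 ≡ 22 (mod 53). Verify: 41 × 22 = 902 ≡ 1 (mod 53)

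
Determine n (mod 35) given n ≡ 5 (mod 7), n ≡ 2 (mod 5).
12

Using the Chinese Remainder Theorem:
M = product of moduli = 35
For equation 1: M_1 = 5, 5 ≡ 5 (mod 7), inverse of 5 mod 7 is 3 (check: 5 × 3 = 15 ≡ 1 (mod 7))
For equation 2: M_2 = 7, 7 ≡ 2 (mod 5), inverse of 7 mod 5 is 3 (check: 2 × 3 = 6 ≡ 1 (mod 5))
Combine: n ≡ Σ r_i×M_i×(M_i⁻¹ mod m_i) = 5×5×3 + 2×7×3 = 75 + 42 = 117
117 mod 35 = 12
n ≡ 12 (mod 35)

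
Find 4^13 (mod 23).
Using repeated squaring. 13 = 8 + 4 + 1 (binary 1101). Repeated squaring mod 23: 4^1 ≡ 4; 4^2 ≡ 4² = 16 ≡ 16; 4^4 ≡ 16² = 256 ≡ 3; 4^8 ≡ 3² = 9 ≡ 9. Multiply: 4^13 = 4^8 × 4^4 × 4^1 ≡ 9 × 3 × 4 (mod 23): 9 × 3 = 27 ≡ 4; 4 × 4 = 16 ≡ 16. So 4^13 ≡ 16 (mod 23).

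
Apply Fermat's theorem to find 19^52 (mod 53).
By Fermat's Little Theorem, 19^{52} ≡ 1 (mod 53) since 53 is prime and gcd(19, 53) = 1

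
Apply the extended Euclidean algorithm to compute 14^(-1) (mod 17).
Extended GCD: 14(-6) + 17(5) = 1. So 14^(-1) ≡ 11 ≡ 11 (mod 17). Verify: 14 × 11 = 154 ≡ 1 (mod 17)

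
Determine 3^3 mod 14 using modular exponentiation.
3 = 2 + 1 (binary 11). Repeated squaring mod 14: 3^1 ≡ 3; 3^2 ≡ 3² = 9 ≡ 9. Multiply: 3^3 = 3^2 × 3^1 ≡ 9 × 3 (mod 14): 9 × 3 = 27 ≡ 13. So 3^3 ≡ 13 (mod 14).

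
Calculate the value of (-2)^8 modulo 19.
(-2) ≡ 17 (mod 19). 8 = 8 (binary 1000). Repeated squaring mod 19: 17^1 ≡ 17; 17^2 ≡ 17² = 289 ≡ 4; 17^4 ≡ 4² = 16 ≡ 16; 17^8 ≡ 16² = 256 ≡ 9. So (-2)^8 ≡ 9 (mod 19).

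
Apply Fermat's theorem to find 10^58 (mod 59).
By Fermat's Little Theorem, 10^{58} ≡ 1 (mod 59) since 59 is prime and gcd(10, 59) = 1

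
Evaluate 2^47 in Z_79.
Using repeated squaring. 47 = 32 + 8 + 4 + 2 + 1 (binary 101111). Repeated squaring mod 79: 2^1 ≡ 2; 2^2 ≡ 2² = 4 ≡ 4; 2^4 ≡ 4² = 16 ≡ 16; 2^8 ≡ 16² = 256 ≡ 19; 2^16 ≡ 19² = 361 ≡ 45; 2^32 ≡ 45² = 2025 ≡ 50. Multiply: 2^47 = 2^32 × 2^8 × 2^4 × 2^2 × 2^1 ≡ 50 × 19 × 16 × 4 × 2 (mod 79): 50 × 19 = 950 ≡ 2; 2 × 16 = 32 ≡ 32; 32 × 4 = 128 ≡ 49; 49 × 2 = 98 ≡ 19. So 2^47 ≡ 19 (mod 79).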